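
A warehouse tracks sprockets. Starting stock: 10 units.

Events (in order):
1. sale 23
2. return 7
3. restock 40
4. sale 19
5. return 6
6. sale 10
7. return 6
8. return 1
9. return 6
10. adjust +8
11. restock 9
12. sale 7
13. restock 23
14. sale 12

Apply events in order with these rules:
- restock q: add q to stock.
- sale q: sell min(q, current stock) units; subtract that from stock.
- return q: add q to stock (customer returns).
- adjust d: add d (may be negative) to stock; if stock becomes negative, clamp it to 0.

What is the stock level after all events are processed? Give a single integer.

Processing events:
Start: stock = 10
  Event 1 (sale 23): sell min(23,10)=10. stock: 10 - 10 = 0. total_sold = 10
  Event 2 (return 7): 0 + 7 = 7
  Event 3 (restock 40): 7 + 40 = 47
  Event 4 (sale 19): sell min(19,47)=19. stock: 47 - 19 = 28. total_sold = 29
  Event 5 (return 6): 28 + 6 = 34
  Event 6 (sale 10): sell min(10,34)=10. stock: 34 - 10 = 24. total_sold = 39
  Event 7 (return 6): 24 + 6 = 30
  Event 8 (return 1): 30 + 1 = 31
  Event 9 (return 6): 31 + 6 = 37
  Event 10 (adjust +8): 37 + 8 = 45
  Event 11 (restock 9): 45 + 9 = 54
  Event 12 (sale 7): sell min(7,54)=7. stock: 54 - 7 = 47. total_sold = 46
  Event 13 (restock 23): 47 + 23 = 70
  Event 14 (sale 12): sell min(12,70)=12. stock: 70 - 12 = 58. total_sold = 58
Final: stock = 58, total_sold = 58

Answer: 58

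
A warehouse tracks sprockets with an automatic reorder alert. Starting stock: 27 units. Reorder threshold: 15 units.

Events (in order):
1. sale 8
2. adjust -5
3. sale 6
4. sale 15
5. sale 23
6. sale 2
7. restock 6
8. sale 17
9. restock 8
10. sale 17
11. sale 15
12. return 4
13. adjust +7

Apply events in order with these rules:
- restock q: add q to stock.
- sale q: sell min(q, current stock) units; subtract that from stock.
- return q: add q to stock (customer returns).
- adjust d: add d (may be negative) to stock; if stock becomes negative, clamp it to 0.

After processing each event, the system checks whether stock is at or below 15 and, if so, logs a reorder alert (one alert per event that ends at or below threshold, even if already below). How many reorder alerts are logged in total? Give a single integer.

Processing events:
Start: stock = 27
  Event 1 (sale 8): sell min(8,27)=8. stock: 27 - 8 = 19. total_sold = 8
  Event 2 (adjust -5): 19 + -5 = 14
  Event 3 (sale 6): sell min(6,14)=6. stock: 14 - 6 = 8. total_sold = 14
  Event 4 (sale 15): sell min(15,8)=8. stock: 8 - 8 = 0. total_sold = 22
  Event 5 (sale 23): sell min(23,0)=0. stock: 0 - 0 = 0. total_sold = 22
  Event 6 (sale 2): sell min(2,0)=0. stock: 0 - 0 = 0. total_sold = 22
  Event 7 (restock 6): 0 + 6 = 6
  Event 8 (sale 17): sell min(17,6)=6. stock: 6 - 6 = 0. total_sold = 28
  Event 9 (restock 8): 0 + 8 = 8
  Event 10 (sale 17): sell min(17,8)=8. stock: 8 - 8 = 0. total_sold = 36
  Event 11 (sale 15): sell min(15,0)=0. stock: 0 - 0 = 0. total_sold = 36
  Event 12 (return 4): 0 + 4 = 4
  Event 13 (adjust +7): 4 + 7 = 11
Final: stock = 11, total_sold = 36

Checking against threshold 15:
  After event 1: stock=19 > 15
  After event 2: stock=14 <= 15 -> ALERT
  After event 3: stock=8 <= 15 -> ALERT
  After event 4: stock=0 <= 15 -> ALERT
  After event 5: stock=0 <= 15 -> ALERT
  After event 6: stock=0 <= 15 -> ALERT
  After event 7: stock=6 <= 15 -> ALERT
  After event 8: stock=0 <= 15 -> ALERT
  After event 9: stock=8 <= 15 -> ALERT
  After event 10: stock=0 <= 15 -> ALERT
  After event 11: stock=0 <= 15 -> ALERT
  After event 12: stock=4 <= 15 -> ALERT
  After event 13: stock=11 <= 15 -> ALERT
Alert events: [2, 3, 4, 5, 6, 7, 8, 9, 10, 11, 12, 13]. Count = 12

Answer: 12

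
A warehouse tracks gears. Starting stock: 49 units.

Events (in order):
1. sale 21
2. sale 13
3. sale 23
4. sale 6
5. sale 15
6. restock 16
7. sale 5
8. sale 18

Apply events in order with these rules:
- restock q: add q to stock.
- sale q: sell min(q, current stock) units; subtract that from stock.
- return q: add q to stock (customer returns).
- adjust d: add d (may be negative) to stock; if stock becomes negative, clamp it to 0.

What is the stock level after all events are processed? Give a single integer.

Answer: 0

Derivation:
Processing events:
Start: stock = 49
  Event 1 (sale 21): sell min(21,49)=21. stock: 49 - 21 = 28. total_sold = 21
  Event 2 (sale 13): sell min(13,28)=13. stock: 28 - 13 = 15. total_sold = 34
  Event 3 (sale 23): sell min(23,15)=15. stock: 15 - 15 = 0. total_sold = 49
  Event 4 (sale 6): sell min(6,0)=0. stock: 0 - 0 = 0. total_sold = 49
  Event 5 (sale 15): sell min(15,0)=0. stock: 0 - 0 = 0. total_sold = 49
  Event 6 (restock 16): 0 + 16 = 16
  Event 7 (sale 5): sell min(5,16)=5. stock: 16 - 5 = 11. total_sold = 54
  Event 8 (sale 18): sell min(18,11)=11. stock: 11 - 11 = 0. total_sold = 65
Final: stock = 0, total_sold = 65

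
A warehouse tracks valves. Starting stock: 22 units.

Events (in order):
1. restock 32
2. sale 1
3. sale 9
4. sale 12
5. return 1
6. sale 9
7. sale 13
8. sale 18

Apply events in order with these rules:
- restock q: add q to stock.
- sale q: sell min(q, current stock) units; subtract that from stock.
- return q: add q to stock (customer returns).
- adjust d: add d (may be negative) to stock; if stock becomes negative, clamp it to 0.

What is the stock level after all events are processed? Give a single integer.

Answer: 0

Derivation:
Processing events:
Start: stock = 22
  Event 1 (restock 32): 22 + 32 = 54
  Event 2 (sale 1): sell min(1,54)=1. stock: 54 - 1 = 53. total_sold = 1
  Event 3 (sale 9): sell min(9,53)=9. stock: 53 - 9 = 44. total_sold = 10
  Event 4 (sale 12): sell min(12,44)=12. stock: 44 - 12 = 32. total_sold = 22
  Event 5 (return 1): 32 + 1 = 33
  Event 6 (sale 9): sell min(9,33)=9. stock: 33 - 9 = 24. total_sold = 31
  Event 7 (sale 13): sell min(13,24)=13. stock: 24 - 13 = 11. total_sold = 44
  Event 8 (sale 18): sell min(18,11)=11. stock: 11 - 11 = 0. total_sold = 55
Final: stock = 0, total_sold = 55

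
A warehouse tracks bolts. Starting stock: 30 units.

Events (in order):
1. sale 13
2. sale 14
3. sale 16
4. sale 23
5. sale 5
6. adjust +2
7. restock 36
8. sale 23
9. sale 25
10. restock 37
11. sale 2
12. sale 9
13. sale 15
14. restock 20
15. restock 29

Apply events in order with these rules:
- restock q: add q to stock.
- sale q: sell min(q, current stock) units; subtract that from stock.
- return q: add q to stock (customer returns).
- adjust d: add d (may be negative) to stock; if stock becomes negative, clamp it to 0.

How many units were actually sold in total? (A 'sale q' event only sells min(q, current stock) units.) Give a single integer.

Processing events:
Start: stock = 30
  Event 1 (sale 13): sell min(13,30)=13. stock: 30 - 13 = 17. total_sold = 13
  Event 2 (sale 14): sell min(14,17)=14. stock: 17 - 14 = 3. total_sold = 27
  Event 3 (sale 16): sell min(16,3)=3. stock: 3 - 3 = 0. total_sold = 30
  Event 4 (sale 23): sell min(23,0)=0. stock: 0 - 0 = 0. total_sold = 30
  Event 5 (sale 5): sell min(5,0)=0. stock: 0 - 0 = 0. total_sold = 30
  Event 6 (adjust +2): 0 + 2 = 2
  Event 7 (restock 36): 2 + 36 = 38
  Event 8 (sale 23): sell min(23,38)=23. stock: 38 - 23 = 15. total_sold = 53
  Event 9 (sale 25): sell min(25,15)=15. stock: 15 - 15 = 0. total_sold = 68
  Event 10 (restock 37): 0 + 37 = 37
  Event 11 (sale 2): sell min(2,37)=2. stock: 37 - 2 = 35. total_sold = 70
  Event 12 (sale 9): sell min(9,35)=9. stock: 35 - 9 = 26. total_sold = 79
  Event 13 (sale 15): sell min(15,26)=15. stock: 26 - 15 = 11. total_sold = 94
  Event 14 (restock 20): 11 + 20 = 31
  Event 15 (restock 29): 31 + 29 = 60
Final: stock = 60, total_sold = 94

Answer: 94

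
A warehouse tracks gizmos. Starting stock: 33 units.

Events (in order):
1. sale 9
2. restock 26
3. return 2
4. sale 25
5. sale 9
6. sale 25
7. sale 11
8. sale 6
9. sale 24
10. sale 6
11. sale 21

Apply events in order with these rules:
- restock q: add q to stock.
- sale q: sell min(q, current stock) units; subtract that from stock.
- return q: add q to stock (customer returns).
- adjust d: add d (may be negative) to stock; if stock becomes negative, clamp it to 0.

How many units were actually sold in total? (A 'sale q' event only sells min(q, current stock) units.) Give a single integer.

Processing events:
Start: stock = 33
  Event 1 (sale 9): sell min(9,33)=9. stock: 33 - 9 = 24. total_sold = 9
  Event 2 (restock 26): 24 + 26 = 50
  Event 3 (return 2): 50 + 2 = 52
  Event 4 (sale 25): sell min(25,52)=25. stock: 52 - 25 = 27. total_sold = 34
  Event 5 (sale 9): sell min(9,27)=9. stock: 27 - 9 = 18. total_sold = 43
  Event 6 (sale 25): sell min(25,18)=18. stock: 18 - 18 = 0. total_sold = 61
  Event 7 (sale 11): sell min(11,0)=0. stock: 0 - 0 = 0. total_sold = 61
  Event 8 (sale 6): sell min(6,0)=0. stock: 0 - 0 = 0. total_sold = 61
  Event 9 (sale 24): sell min(24,0)=0. stock: 0 - 0 = 0. total_sold = 61
  Event 10 (sale 6): sell min(6,0)=0. stock: 0 - 0 = 0. total_sold = 61
  Event 11 (sale 21): sell min(21,0)=0. stock: 0 - 0 = 0. total_sold = 61
Final: stock = 0, total_sold = 61

Answer: 61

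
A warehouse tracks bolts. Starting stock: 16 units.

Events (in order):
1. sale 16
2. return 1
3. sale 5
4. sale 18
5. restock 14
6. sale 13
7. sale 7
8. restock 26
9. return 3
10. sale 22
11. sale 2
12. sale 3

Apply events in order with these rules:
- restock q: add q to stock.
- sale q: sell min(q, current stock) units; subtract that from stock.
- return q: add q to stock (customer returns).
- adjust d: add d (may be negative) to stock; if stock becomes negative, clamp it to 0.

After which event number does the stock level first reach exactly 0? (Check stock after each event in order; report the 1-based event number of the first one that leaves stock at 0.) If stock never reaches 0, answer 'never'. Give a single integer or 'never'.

Processing events:
Start: stock = 16
  Event 1 (sale 16): sell min(16,16)=16. stock: 16 - 16 = 0. total_sold = 16
  Event 2 (return 1): 0 + 1 = 1
  Event 3 (sale 5): sell min(5,1)=1. stock: 1 - 1 = 0. total_sold = 17
  Event 4 (sale 18): sell min(18,0)=0. stock: 0 - 0 = 0. total_sold = 17
  Event 5 (restock 14): 0 + 14 = 14
  Event 6 (sale 13): sell min(13,14)=13. stock: 14 - 13 = 1. total_sold = 30
  Event 7 (sale 7): sell min(7,1)=1. stock: 1 - 1 = 0. total_sold = 31
  Event 8 (restock 26): 0 + 26 = 26
  Event 9 (return 3): 26 + 3 = 29
  Event 10 (sale 22): sell min(22,29)=22. stock: 29 - 22 = 7. total_sold = 53
  Event 11 (sale 2): sell min(2,7)=2. stock: 7 - 2 = 5. total_sold = 55
  Event 12 (sale 3): sell min(3,5)=3. stock: 5 - 3 = 2. total_sold = 58
Final: stock = 2, total_sold = 58

First zero at event 1.

Answer: 1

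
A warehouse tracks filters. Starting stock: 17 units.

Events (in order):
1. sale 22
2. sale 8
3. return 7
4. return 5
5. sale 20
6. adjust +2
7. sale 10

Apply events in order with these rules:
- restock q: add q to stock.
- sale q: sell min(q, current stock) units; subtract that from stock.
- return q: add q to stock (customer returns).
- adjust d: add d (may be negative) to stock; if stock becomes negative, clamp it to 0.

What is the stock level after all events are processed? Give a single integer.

Processing events:
Start: stock = 17
  Event 1 (sale 22): sell min(22,17)=17. stock: 17 - 17 = 0. total_sold = 17
  Event 2 (sale 8): sell min(8,0)=0. stock: 0 - 0 = 0. total_sold = 17
  Event 3 (return 7): 0 + 7 = 7
  Event 4 (return 5): 7 + 5 = 12
  Event 5 (sale 20): sell min(20,12)=12. stock: 12 - 12 = 0. total_sold = 29
  Event 6 (adjust +2): 0 + 2 = 2
  Event 7 (sale 10): sell min(10,2)=2. stock: 2 - 2 = 0. total_sold = 31
Final: stock = 0, total_sold = 31

Answer: 0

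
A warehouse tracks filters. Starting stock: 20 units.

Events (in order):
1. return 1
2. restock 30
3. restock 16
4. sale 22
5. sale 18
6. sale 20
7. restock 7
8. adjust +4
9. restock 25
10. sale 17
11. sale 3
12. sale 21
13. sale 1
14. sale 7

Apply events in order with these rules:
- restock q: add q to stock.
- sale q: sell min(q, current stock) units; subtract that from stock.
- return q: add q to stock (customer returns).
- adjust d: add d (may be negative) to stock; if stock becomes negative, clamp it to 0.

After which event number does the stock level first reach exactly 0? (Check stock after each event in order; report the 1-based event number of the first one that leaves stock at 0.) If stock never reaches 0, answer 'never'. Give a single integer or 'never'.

Answer: 14

Derivation:
Processing events:
Start: stock = 20
  Event 1 (return 1): 20 + 1 = 21
  Event 2 (restock 30): 21 + 30 = 51
  Event 3 (restock 16): 51 + 16 = 67
  Event 4 (sale 22): sell min(22,67)=22. stock: 67 - 22 = 45. total_sold = 22
  Event 5 (sale 18): sell min(18,45)=18. stock: 45 - 18 = 27. total_sold = 40
  Event 6 (sale 20): sell min(20,27)=20. stock: 27 - 20 = 7. total_sold = 60
  Event 7 (restock 7): 7 + 7 = 14
  Event 8 (adjust +4): 14 + 4 = 18
  Event 9 (restock 25): 18 + 25 = 43
  Event 10 (sale 17): sell min(17,43)=17. stock: 43 - 17 = 26. total_sold = 77
  Event 11 (sale 3): sell min(3,26)=3. stock: 26 - 3 = 23. total_sold = 80
  Event 12 (sale 21): sell min(21,23)=21. stock: 23 - 21 = 2. total_sold = 101
  Event 13 (sale 1): sell min(1,2)=1. stock: 2 - 1 = 1. total_sold = 102
  Event 14 (sale 7): sell min(7,1)=1. stock: 1 - 1 = 0. total_sold = 103
Final: stock = 0, total_sold = 103

First zero at event 14.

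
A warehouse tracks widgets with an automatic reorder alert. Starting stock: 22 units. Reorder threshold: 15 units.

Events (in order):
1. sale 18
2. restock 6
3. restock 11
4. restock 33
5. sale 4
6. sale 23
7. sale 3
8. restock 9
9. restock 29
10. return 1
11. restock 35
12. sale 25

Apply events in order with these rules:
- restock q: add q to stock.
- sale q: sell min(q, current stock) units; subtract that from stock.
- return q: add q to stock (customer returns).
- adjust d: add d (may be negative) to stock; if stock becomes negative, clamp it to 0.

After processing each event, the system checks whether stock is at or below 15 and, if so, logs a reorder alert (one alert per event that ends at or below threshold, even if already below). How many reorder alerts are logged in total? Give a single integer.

Answer: 2

Derivation:
Processing events:
Start: stock = 22
  Event 1 (sale 18): sell min(18,22)=18. stock: 22 - 18 = 4. total_sold = 18
  Event 2 (restock 6): 4 + 6 = 10
  Event 3 (restock 11): 10 + 11 = 21
  Event 4 (restock 33): 21 + 33 = 54
  Event 5 (sale 4): sell min(4,54)=4. stock: 54 - 4 = 50. total_sold = 22
  Event 6 (sale 23): sell min(23,50)=23. stock: 50 - 23 = 27. total_sold = 45
  Event 7 (sale 3): sell min(3,27)=3. stock: 27 - 3 = 24. total_sold = 48
  Event 8 (restock 9): 24 + 9 = 33
  Event 9 (restock 29): 33 + 29 = 62
  Event 10 (return 1): 62 + 1 = 63
  Event 11 (restock 35): 63 + 35 = 98
  Event 12 (sale 25): sell min(25,98)=25. stock: 98 - 25 = 73. total_sold = 73
Final: stock = 73, total_sold = 73

Checking against threshold 15:
  After event 1: stock=4 <= 15 -> ALERT
  After event 2: stock=10 <= 15 -> ALERT
  After event 3: stock=21 > 15
  After event 4: stock=54 > 15
  After event 5: stock=50 > 15
  After event 6: stock=27 > 15
  After event 7: stock=24 > 15
  After event 8: stock=33 > 15
  After event 9: stock=62 > 15
  After event 10: stock=63 > 15
  After event 11: stock=98 > 15
  After event 12: stock=73 > 15
Alert events: [1, 2]. Count = 2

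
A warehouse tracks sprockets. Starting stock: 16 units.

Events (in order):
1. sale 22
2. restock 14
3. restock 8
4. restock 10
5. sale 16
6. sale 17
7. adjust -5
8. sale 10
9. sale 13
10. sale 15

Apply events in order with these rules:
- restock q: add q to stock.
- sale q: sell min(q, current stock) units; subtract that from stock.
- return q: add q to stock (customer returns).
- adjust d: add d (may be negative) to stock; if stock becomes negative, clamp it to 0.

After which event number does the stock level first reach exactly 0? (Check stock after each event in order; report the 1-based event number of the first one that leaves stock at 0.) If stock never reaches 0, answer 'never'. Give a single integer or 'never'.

Answer: 1

Derivation:
Processing events:
Start: stock = 16
  Event 1 (sale 22): sell min(22,16)=16. stock: 16 - 16 = 0. total_sold = 16
  Event 2 (restock 14): 0 + 14 = 14
  Event 3 (restock 8): 14 + 8 = 22
  Event 4 (restock 10): 22 + 10 = 32
  Event 5 (sale 16): sell min(16,32)=16. stock: 32 - 16 = 16. total_sold = 32
  Event 6 (sale 17): sell min(17,16)=16. stock: 16 - 16 = 0. total_sold = 48
  Event 7 (adjust -5): 0 + -5 = 0 (clamped to 0)
  Event 8 (sale 10): sell min(10,0)=0. stock: 0 - 0 = 0. total_sold = 48
  Event 9 (sale 13): sell min(13,0)=0. stock: 0 - 0 = 0. total_sold = 48
  Event 10 (sale 15): sell min(15,0)=0. stock: 0 - 0 = 0. total_sold = 48
Final: stock = 0, total_sold = 48

First zero at event 1.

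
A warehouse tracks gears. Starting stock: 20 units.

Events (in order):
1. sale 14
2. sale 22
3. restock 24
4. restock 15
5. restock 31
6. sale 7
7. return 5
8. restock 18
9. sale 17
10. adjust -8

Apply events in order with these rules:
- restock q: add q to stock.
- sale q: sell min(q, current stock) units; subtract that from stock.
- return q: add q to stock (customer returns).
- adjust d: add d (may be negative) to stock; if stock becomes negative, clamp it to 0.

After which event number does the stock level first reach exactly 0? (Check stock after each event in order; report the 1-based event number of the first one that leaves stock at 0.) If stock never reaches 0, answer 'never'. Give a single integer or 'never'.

Answer: 2

Derivation:
Processing events:
Start: stock = 20
  Event 1 (sale 14): sell min(14,20)=14. stock: 20 - 14 = 6. total_sold = 14
  Event 2 (sale 22): sell min(22,6)=6. stock: 6 - 6 = 0. total_sold = 20
  Event 3 (restock 24): 0 + 24 = 24
  Event 4 (restock 15): 24 + 15 = 39
  Event 5 (restock 31): 39 + 31 = 70
  Event 6 (sale 7): sell min(7,70)=7. stock: 70 - 7 = 63. total_sold = 27
  Event 7 (return 5): 63 + 5 = 68
  Event 8 (restock 18): 68 + 18 = 86
  Event 9 (sale 17): sell min(17,86)=17. stock: 86 - 17 = 69. total_sold = 44
  Event 10 (adjust -8): 69 + -8 = 61
Final: stock = 61, total_sold = 44

First zero at event 2.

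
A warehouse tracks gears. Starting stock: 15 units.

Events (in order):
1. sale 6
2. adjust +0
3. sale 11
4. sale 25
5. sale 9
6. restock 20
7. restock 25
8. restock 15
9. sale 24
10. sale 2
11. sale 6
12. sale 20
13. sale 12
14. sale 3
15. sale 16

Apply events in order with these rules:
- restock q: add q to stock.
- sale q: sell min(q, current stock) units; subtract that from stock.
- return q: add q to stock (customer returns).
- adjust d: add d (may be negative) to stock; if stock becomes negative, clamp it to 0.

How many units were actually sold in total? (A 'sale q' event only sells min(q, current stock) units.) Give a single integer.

Answer: 75

Derivation:
Processing events:
Start: stock = 15
  Event 1 (sale 6): sell min(6,15)=6. stock: 15 - 6 = 9. total_sold = 6
  Event 2 (adjust +0): 9 + 0 = 9
  Event 3 (sale 11): sell min(11,9)=9. stock: 9 - 9 = 0. total_sold = 15
  Event 4 (sale 25): sell min(25,0)=0. stock: 0 - 0 = 0. total_sold = 15
  Event 5 (sale 9): sell min(9,0)=0. stock: 0 - 0 = 0. total_sold = 15
  Event 6 (restock 20): 0 + 20 = 20
  Event 7 (restock 25): 20 + 25 = 45
  Event 8 (restock 15): 45 + 15 = 60
  Event 9 (sale 24): sell min(24,60)=24. stock: 60 - 24 = 36. total_sold = 39
  Event 10 (sale 2): sell min(2,36)=2. stock: 36 - 2 = 34. total_sold = 41
  Event 11 (sale 6): sell min(6,34)=6. stock: 34 - 6 = 28. total_sold = 47
  Event 12 (sale 20): sell min(20,28)=20. stock: 28 - 20 = 8. total_sold = 67
  Event 13 (sale 12): sell min(12,8)=8. stock: 8 - 8 = 0. total_sold = 75
  Event 14 (sale 3): sell min(3,0)=0. stock: 0 - 0 = 0. total_sold = 75
  Event 15 (sale 16): sell min(16,0)=0. stock: 0 - 0 = 0. total_sold = 75
Final: stock = 0, total_sold = 75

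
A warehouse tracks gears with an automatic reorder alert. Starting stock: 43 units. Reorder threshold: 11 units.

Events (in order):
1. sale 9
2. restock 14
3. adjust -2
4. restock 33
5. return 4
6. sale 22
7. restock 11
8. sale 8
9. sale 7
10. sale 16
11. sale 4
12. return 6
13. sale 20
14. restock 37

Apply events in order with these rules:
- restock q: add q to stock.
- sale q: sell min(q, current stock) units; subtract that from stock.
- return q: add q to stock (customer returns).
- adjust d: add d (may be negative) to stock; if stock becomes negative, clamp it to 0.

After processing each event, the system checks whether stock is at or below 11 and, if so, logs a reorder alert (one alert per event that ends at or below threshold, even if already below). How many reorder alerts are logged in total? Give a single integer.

Processing events:
Start: stock = 43
  Event 1 (sale 9): sell min(9,43)=9. stock: 43 - 9 = 34. total_sold = 9
  Event 2 (restock 14): 34 + 14 = 48
  Event 3 (adjust -2): 48 + -2 = 46
  Event 4 (restock 33): 46 + 33 = 79
  Event 5 (return 4): 79 + 4 = 83
  Event 6 (sale 22): sell min(22,83)=22. stock: 83 - 22 = 61. total_sold = 31
  Event 7 (restock 11): 61 + 11 = 72
  Event 8 (sale 8): sell min(8,72)=8. stock: 72 - 8 = 64. total_sold = 39
  Event 9 (sale 7): sell min(7,64)=7. stock: 64 - 7 = 57. total_sold = 46
  Event 10 (sale 16): sell min(16,57)=16. stock: 57 - 16 = 41. total_sold = 62
  Event 11 (sale 4): sell min(4,41)=4. stock: 41 - 4 = 37. total_sold = 66
  Event 12 (return 6): 37 + 6 = 43
  Event 13 (sale 20): sell min(20,43)=20. stock: 43 - 20 = 23. total_sold = 86
  Event 14 (restock 37): 23 + 37 = 60
Final: stock = 60, total_sold = 86

Checking against threshold 11:
  After event 1: stock=34 > 11
  After event 2: stock=48 > 11
  After event 3: stock=46 > 11
  After event 4: stock=79 > 11
  After event 5: stock=83 > 11
  After event 6: stock=61 > 11
  After event 7: stock=72 > 11
  After event 8: stock=64 > 11
  After event 9: stock=57 > 11
  After event 10: stock=41 > 11
  After event 11: stock=37 > 11
  After event 12: stock=43 > 11
  After event 13: stock=23 > 11
  After event 14: stock=60 > 11
Alert events: []. Count = 0

Answer: 0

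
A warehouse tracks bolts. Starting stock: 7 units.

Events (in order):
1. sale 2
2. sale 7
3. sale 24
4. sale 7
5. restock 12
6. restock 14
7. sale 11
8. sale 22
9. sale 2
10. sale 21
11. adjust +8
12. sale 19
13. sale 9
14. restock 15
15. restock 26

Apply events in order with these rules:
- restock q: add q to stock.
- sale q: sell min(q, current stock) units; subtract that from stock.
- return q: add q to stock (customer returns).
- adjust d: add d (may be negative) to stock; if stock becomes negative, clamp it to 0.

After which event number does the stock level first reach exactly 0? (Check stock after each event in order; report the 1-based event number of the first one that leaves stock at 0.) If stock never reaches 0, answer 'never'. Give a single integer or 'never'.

Answer: 2

Derivation:
Processing events:
Start: stock = 7
  Event 1 (sale 2): sell min(2,7)=2. stock: 7 - 2 = 5. total_sold = 2
  Event 2 (sale 7): sell min(7,5)=5. stock: 5 - 5 = 0. total_sold = 7
  Event 3 (sale 24): sell min(24,0)=0. stock: 0 - 0 = 0. total_sold = 7
  Event 4 (sale 7): sell min(7,0)=0. stock: 0 - 0 = 0. total_sold = 7
  Event 5 (restock 12): 0 + 12 = 12
  Event 6 (restock 14): 12 + 14 = 26
  Event 7 (sale 11): sell min(11,26)=11. stock: 26 - 11 = 15. total_sold = 18
  Event 8 (sale 22): sell min(22,15)=15. stock: 15 - 15 = 0. total_sold = 33
  Event 9 (sale 2): sell min(2,0)=0. stock: 0 - 0 = 0. total_sold = 33
  Event 10 (sale 21): sell min(21,0)=0. stock: 0 - 0 = 0. total_sold = 33
  Event 11 (adjust +8): 0 + 8 = 8
  Event 12 (sale 19): sell min(19,8)=8. stock: 8 - 8 = 0. total_sold = 41
  Event 13 (sale 9): sell min(9,0)=0. stock: 0 - 0 = 0. total_sold = 41
  Event 14 (restock 15): 0 + 15 = 15
  Event 15 (restock 26): 15 + 26 = 41
Final: stock = 41, total_sold = 41

First zero at event 2.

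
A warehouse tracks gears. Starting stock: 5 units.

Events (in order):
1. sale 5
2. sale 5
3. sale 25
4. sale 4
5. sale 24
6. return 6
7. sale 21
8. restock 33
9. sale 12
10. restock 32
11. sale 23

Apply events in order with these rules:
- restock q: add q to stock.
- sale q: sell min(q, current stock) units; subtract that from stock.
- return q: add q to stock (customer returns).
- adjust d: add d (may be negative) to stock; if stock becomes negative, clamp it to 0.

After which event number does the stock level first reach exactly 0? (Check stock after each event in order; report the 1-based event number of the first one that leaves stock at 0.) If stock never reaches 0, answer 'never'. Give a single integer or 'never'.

Answer: 1

Derivation:
Processing events:
Start: stock = 5
  Event 1 (sale 5): sell min(5,5)=5. stock: 5 - 5 = 0. total_sold = 5
  Event 2 (sale 5): sell min(5,0)=0. stock: 0 - 0 = 0. total_sold = 5
  Event 3 (sale 25): sell min(25,0)=0. stock: 0 - 0 = 0. total_sold = 5
  Event 4 (sale 4): sell min(4,0)=0. stock: 0 - 0 = 0. total_sold = 5
  Event 5 (sale 24): sell min(24,0)=0. stock: 0 - 0 = 0. total_sold = 5
  Event 6 (return 6): 0 + 6 = 6
  Event 7 (sale 21): sell min(21,6)=6. stock: 6 - 6 = 0. total_sold = 11
  Event 8 (restock 33): 0 + 33 = 33
  Event 9 (sale 12): sell min(12,33)=12. stock: 33 - 12 = 21. total_sold = 23
  Event 10 (restock 32): 21 + 32 = 53
  Event 11 (sale 23): sell min(23,53)=23. stock: 53 - 23 = 30. total_sold = 46
Final: stock = 30, total_sold = 46

First zero at event 1.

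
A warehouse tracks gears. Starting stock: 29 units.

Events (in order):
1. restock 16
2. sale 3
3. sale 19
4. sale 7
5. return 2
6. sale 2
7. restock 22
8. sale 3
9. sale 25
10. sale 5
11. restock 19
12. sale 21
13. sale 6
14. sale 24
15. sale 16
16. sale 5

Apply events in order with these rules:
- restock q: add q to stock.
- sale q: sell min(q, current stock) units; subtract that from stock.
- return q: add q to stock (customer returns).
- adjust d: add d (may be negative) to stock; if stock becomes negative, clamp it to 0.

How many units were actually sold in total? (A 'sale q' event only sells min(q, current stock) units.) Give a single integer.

Answer: 88

Derivation:
Processing events:
Start: stock = 29
  Event 1 (restock 16): 29 + 16 = 45
  Event 2 (sale 3): sell min(3,45)=3. stock: 45 - 3 = 42. total_sold = 3
  Event 3 (sale 19): sell min(19,42)=19. stock: 42 - 19 = 23. total_sold = 22
  Event 4 (sale 7): sell min(7,23)=7. stock: 23 - 7 = 16. total_sold = 29
  Event 5 (return 2): 16 + 2 = 18
  Event 6 (sale 2): sell min(2,18)=2. stock: 18 - 2 = 16. total_sold = 31
  Event 7 (restock 22): 16 + 22 = 38
  Event 8 (sale 3): sell min(3,38)=3. stock: 38 - 3 = 35. total_sold = 34
  Event 9 (sale 25): sell min(25,35)=25. stock: 35 - 25 = 10. total_sold = 59
  Event 10 (sale 5): sell min(5,10)=5. stock: 10 - 5 = 5. total_sold = 64
  Event 11 (restock 19): 5 + 19 = 24
  Event 12 (sale 21): sell min(21,24)=21. stock: 24 - 21 = 3. total_sold = 85
  Event 13 (sale 6): sell min(6,3)=3. stock: 3 - 3 = 0. total_sold = 88
  Event 14 (sale 24): sell min(24,0)=0. stock: 0 - 0 = 0. total_sold = 88
  Event 15 (sale 16): sell min(16,0)=0. stock: 0 - 0 = 0. total_sold = 88
  Event 16 (sale 5): sell min(5,0)=0. stock: 0 - 0 = 0. total_sold = 88
Final: stock = 0, total_sold = 88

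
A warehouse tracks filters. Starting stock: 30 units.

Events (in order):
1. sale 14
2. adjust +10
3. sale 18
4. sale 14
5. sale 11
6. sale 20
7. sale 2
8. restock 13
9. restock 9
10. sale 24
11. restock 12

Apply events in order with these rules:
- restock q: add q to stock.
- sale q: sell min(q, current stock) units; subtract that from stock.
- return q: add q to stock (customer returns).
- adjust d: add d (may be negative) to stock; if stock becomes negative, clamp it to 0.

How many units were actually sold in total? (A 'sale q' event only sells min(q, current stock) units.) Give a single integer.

Processing events:
Start: stock = 30
  Event 1 (sale 14): sell min(14,30)=14. stock: 30 - 14 = 16. total_sold = 14
  Event 2 (adjust +10): 16 + 10 = 26
  Event 3 (sale 18): sell min(18,26)=18. stock: 26 - 18 = 8. total_sold = 32
  Event 4 (sale 14): sell min(14,8)=8. stock: 8 - 8 = 0. total_sold = 40
  Event 5 (sale 11): sell min(11,0)=0. stock: 0 - 0 = 0. total_sold = 40
  Event 6 (sale 20): sell min(20,0)=0. stock: 0 - 0 = 0. total_sold = 40
  Event 7 (sale 2): sell min(2,0)=0. stock: 0 - 0 = 0. total_sold = 40
  Event 8 (restock 13): 0 + 13 = 13
  Event 9 (restock 9): 13 + 9 = 22
  Event 10 (sale 24): sell min(24,22)=22. stock: 22 - 22 = 0. total_sold = 62
  Event 11 (restock 12): 0 + 12 = 12
Final: stock = 12, total_sold = 62

Answer: 62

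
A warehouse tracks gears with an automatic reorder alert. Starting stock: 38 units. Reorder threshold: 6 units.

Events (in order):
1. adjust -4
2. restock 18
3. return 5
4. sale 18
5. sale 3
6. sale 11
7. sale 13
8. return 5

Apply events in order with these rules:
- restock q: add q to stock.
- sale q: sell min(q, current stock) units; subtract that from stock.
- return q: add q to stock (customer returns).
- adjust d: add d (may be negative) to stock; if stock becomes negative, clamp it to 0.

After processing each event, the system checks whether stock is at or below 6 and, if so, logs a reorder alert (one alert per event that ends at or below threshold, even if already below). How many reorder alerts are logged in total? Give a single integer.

Processing events:
Start: stock = 38
  Event 1 (adjust -4): 38 + -4 = 34
  Event 2 (restock 18): 34 + 18 = 52
  Event 3 (return 5): 52 + 5 = 57
  Event 4 (sale 18): sell min(18,57)=18. stock: 57 - 18 = 39. total_sold = 18
  Event 5 (sale 3): sell min(3,39)=3. stock: 39 - 3 = 36. total_sold = 21
  Event 6 (sale 11): sell min(11,36)=11. stock: 36 - 11 = 25. total_sold = 32
  Event 7 (sale 13): sell min(13,25)=13. stock: 25 - 13 = 12. total_sold = 45
  Event 8 (return 5): 12 + 5 = 17
Final: stock = 17, total_sold = 45

Checking against threshold 6:
  After event 1: stock=34 > 6
  After event 2: stock=52 > 6
  After event 3: stock=57 > 6
  After event 4: stock=39 > 6
  After event 5: stock=36 > 6
  After event 6: stock=25 > 6
  After event 7: stock=12 > 6
  After event 8: stock=17 > 6
Alert events: []. Count = 0

Answer: 0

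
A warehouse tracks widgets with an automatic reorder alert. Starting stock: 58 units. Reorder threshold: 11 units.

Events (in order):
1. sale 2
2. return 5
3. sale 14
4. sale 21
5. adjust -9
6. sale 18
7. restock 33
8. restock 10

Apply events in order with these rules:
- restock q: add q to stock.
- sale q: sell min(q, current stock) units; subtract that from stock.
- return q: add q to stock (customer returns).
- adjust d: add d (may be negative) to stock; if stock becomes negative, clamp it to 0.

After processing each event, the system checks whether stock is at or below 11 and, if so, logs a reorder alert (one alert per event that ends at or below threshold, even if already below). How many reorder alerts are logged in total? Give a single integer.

Answer: 1

Derivation:
Processing events:
Start: stock = 58
  Event 1 (sale 2): sell min(2,58)=2. stock: 58 - 2 = 56. total_sold = 2
  Event 2 (return 5): 56 + 5 = 61
  Event 3 (sale 14): sell min(14,61)=14. stock: 61 - 14 = 47. total_sold = 16
  Event 4 (sale 21): sell min(21,47)=21. stock: 47 - 21 = 26. total_sold = 37
  Event 5 (adjust -9): 26 + -9 = 17
  Event 6 (sale 18): sell min(18,17)=17. stock: 17 - 17 = 0. total_sold = 54
  Event 7 (restock 33): 0 + 33 = 33
  Event 8 (restock 10): 33 + 10 = 43
Final: stock = 43, total_sold = 54

Checking against threshold 11:
  After event 1: stock=56 > 11
  After event 2: stock=61 > 11
  After event 3: stock=47 > 11
  After event 4: stock=26 > 11
  After event 5: stock=17 > 11
  After event 6: stock=0 <= 11 -> ALERT
  After event 7: stock=33 > 11
  After event 8: stock=43 > 11
Alert events: [6]. Count = 1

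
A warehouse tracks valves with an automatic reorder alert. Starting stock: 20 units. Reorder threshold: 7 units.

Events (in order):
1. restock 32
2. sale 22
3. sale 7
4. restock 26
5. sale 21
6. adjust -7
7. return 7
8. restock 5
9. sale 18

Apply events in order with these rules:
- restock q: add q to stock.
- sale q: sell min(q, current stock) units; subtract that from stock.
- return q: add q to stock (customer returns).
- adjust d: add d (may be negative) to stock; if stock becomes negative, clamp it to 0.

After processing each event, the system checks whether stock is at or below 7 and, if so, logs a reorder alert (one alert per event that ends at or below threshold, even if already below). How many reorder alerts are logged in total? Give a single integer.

Answer: 0

Derivation:
Processing events:
Start: stock = 20
  Event 1 (restock 32): 20 + 32 = 52
  Event 2 (sale 22): sell min(22,52)=22. stock: 52 - 22 = 30. total_sold = 22
  Event 3 (sale 7): sell min(7,30)=7. stock: 30 - 7 = 23. total_sold = 29
  Event 4 (restock 26): 23 + 26 = 49
  Event 5 (sale 21): sell min(21,49)=21. stock: 49 - 21 = 28. total_sold = 50
  Event 6 (adjust -7): 28 + -7 = 21
  Event 7 (return 7): 21 + 7 = 28
  Event 8 (restock 5): 28 + 5 = 33
  Event 9 (sale 18): sell min(18,33)=18. stock: 33 - 18 = 15. total_sold = 68
Final: stock = 15, total_sold = 68

Checking against threshold 7:
  After event 1: stock=52 > 7
  After event 2: stock=30 > 7
  After event 3: stock=23 > 7
  After event 4: stock=49 > 7
  After event 5: stock=28 > 7
  After event 6: stock=21 > 7
  After event 7: stock=28 > 7
  After event 8: stock=33 > 7
  After event 9: stock=15 > 7
Alert events: []. Count = 0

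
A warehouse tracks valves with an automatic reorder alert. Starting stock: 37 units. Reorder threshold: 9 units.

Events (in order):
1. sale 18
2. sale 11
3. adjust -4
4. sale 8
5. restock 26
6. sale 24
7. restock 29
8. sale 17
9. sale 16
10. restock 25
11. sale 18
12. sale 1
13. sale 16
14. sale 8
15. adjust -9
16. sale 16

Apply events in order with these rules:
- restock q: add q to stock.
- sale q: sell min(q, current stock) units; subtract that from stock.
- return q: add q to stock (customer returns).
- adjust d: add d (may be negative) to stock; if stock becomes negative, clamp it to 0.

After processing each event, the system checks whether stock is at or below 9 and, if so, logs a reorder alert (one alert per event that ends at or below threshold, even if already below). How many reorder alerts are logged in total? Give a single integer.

Processing events:
Start: stock = 37
  Event 1 (sale 18): sell min(18,37)=18. stock: 37 - 18 = 19. total_sold = 18
  Event 2 (sale 11): sell min(11,19)=11. stock: 19 - 11 = 8. total_sold = 29
  Event 3 (adjust -4): 8 + -4 = 4
  Event 4 (sale 8): sell min(8,4)=4. stock: 4 - 4 = 0. total_sold = 33
  Event 5 (restock 26): 0 + 26 = 26
  Event 6 (sale 24): sell min(24,26)=24. stock: 26 - 24 = 2. total_sold = 57
  Event 7 (restock 29): 2 + 29 = 31
  Event 8 (sale 17): sell min(17,31)=17. stock: 31 - 17 = 14. total_sold = 74
  Event 9 (sale 16): sell min(16,14)=14. stock: 14 - 14 = 0. total_sold = 88
  Event 10 (restock 25): 0 + 25 = 25
  Event 11 (sale 18): sell min(18,25)=18. stock: 25 - 18 = 7. total_sold = 106
  Event 12 (sale 1): sell min(1,7)=1. stock: 7 - 1 = 6. total_sold = 107
  Event 13 (sale 16): sell min(16,6)=6. stock: 6 - 6 = 0. total_sold = 113
  Event 14 (sale 8): sell min(8,0)=0. stock: 0 - 0 = 0. total_sold = 113
  Event 15 (adjust -9): 0 + -9 = 0 (clamped to 0)
  Event 16 (sale 16): sell min(16,0)=0. stock: 0 - 0 = 0. total_sold = 113
Final: stock = 0, total_sold = 113

Checking against threshold 9:
  After event 1: stock=19 > 9
  After event 2: stock=8 <= 9 -> ALERT
  After event 3: stock=4 <= 9 -> ALERT
  After event 4: stock=0 <= 9 -> ALERT
  After event 5: stock=26 > 9
  After event 6: stock=2 <= 9 -> ALERT
  After event 7: stock=31 > 9
  After event 8: stock=14 > 9
  After event 9: stock=0 <= 9 -> ALERT
  After event 10: stock=25 > 9
  After event 11: stock=7 <= 9 -> ALERT
  After event 12: stock=6 <= 9 -> ALERT
  After event 13: stock=0 <= 9 -> ALERT
  After event 14: stock=0 <= 9 -> ALERT
  After event 15: stock=0 <= 9 -> ALERT
  After event 16: stock=0 <= 9 -> ALERT
Alert events: [2, 3, 4, 6, 9, 11, 12, 13, 14, 15, 16]. Count = 11

Answer: 11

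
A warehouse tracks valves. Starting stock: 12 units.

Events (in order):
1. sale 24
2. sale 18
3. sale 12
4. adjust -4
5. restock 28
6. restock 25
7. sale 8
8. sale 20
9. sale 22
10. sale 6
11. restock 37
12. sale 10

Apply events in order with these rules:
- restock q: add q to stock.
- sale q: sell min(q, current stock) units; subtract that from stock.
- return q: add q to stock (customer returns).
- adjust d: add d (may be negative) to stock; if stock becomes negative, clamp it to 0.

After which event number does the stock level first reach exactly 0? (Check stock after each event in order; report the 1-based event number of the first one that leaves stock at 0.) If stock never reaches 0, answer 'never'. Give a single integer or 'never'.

Answer: 1

Derivation:
Processing events:
Start: stock = 12
  Event 1 (sale 24): sell min(24,12)=12. stock: 12 - 12 = 0. total_sold = 12
  Event 2 (sale 18): sell min(18,0)=0. stock: 0 - 0 = 0. total_sold = 12
  Event 3 (sale 12): sell min(12,0)=0. stock: 0 - 0 = 0. total_sold = 12
  Event 4 (adjust -4): 0 + -4 = 0 (clamped to 0)
  Event 5 (restock 28): 0 + 28 = 28
  Event 6 (restock 25): 28 + 25 = 53
  Event 7 (sale 8): sell min(8,53)=8. stock: 53 - 8 = 45. total_sold = 20
  Event 8 (sale 20): sell min(20,45)=20. stock: 45 - 20 = 25. total_sold = 40
  Event 9 (sale 22): sell min(22,25)=22. stock: 25 - 22 = 3. total_sold = 62
  Event 10 (sale 6): sell min(6,3)=3. stock: 3 - 3 = 0. total_sold = 65
  Event 11 (restock 37): 0 + 37 = 37
  Event 12 (sale 10): sell min(10,37)=10. stock: 37 - 10 = 27. total_sold = 75
Final: stock = 27, total_sold = 75

First zero at event 1.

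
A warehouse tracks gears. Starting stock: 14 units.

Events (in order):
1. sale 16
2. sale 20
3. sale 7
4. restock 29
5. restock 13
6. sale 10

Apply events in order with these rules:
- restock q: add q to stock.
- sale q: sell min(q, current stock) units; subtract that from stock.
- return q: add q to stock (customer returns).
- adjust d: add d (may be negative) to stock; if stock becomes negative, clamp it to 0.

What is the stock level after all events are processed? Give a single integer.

Answer: 32

Derivation:
Processing events:
Start: stock = 14
  Event 1 (sale 16): sell min(16,14)=14. stock: 14 - 14 = 0. total_sold = 14
  Event 2 (sale 20): sell min(20,0)=0. stock: 0 - 0 = 0. total_sold = 14
  Event 3 (sale 7): sell min(7,0)=0. stock: 0 - 0 = 0. total_sold = 14
  Event 4 (restock 29): 0 + 29 = 29
  Event 5 (restock 13): 29 + 13 = 42
  Event 6 (sale 10): sell min(10,42)=10. stock: 42 - 10 = 32. total_sold = 24
Final: stock = 32, total_sold = 24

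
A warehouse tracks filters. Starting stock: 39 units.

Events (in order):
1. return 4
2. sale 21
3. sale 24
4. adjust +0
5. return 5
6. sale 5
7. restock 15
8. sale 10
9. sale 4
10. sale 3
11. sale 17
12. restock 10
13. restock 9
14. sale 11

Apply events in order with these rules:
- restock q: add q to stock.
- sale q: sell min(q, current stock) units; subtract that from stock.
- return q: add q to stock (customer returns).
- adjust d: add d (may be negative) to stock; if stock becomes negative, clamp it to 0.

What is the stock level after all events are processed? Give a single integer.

Answer: 8

Derivation:
Processing events:
Start: stock = 39
  Event 1 (return 4): 39 + 4 = 43
  Event 2 (sale 21): sell min(21,43)=21. stock: 43 - 21 = 22. total_sold = 21
  Event 3 (sale 24): sell min(24,22)=22. stock: 22 - 22 = 0. total_sold = 43
  Event 4 (adjust +0): 0 + 0 = 0
  Event 5 (return 5): 0 + 5 = 5
  Event 6 (sale 5): sell min(5,5)=5. stock: 5 - 5 = 0. total_sold = 48
  Event 7 (restock 15): 0 + 15 = 15
  Event 8 (sale 10): sell min(10,15)=10. stock: 15 - 10 = 5. total_sold = 58
  Event 9 (sale 4): sell min(4,5)=4. stock: 5 - 4 = 1. total_sold = 62
  Event 10 (sale 3): sell min(3,1)=1. stock: 1 - 1 = 0. total_sold = 63
  Event 11 (sale 17): sell min(17,0)=0. stock: 0 - 0 = 0. total_sold = 63
  Event 12 (restock 10): 0 + 10 = 10
  Event 13 (restock 9): 10 + 9 = 19
  Event 14 (sale 11): sell min(11,19)=11. stock: 19 - 11 = 8. total_sold = 74
Final: stock = 8, total_sold = 74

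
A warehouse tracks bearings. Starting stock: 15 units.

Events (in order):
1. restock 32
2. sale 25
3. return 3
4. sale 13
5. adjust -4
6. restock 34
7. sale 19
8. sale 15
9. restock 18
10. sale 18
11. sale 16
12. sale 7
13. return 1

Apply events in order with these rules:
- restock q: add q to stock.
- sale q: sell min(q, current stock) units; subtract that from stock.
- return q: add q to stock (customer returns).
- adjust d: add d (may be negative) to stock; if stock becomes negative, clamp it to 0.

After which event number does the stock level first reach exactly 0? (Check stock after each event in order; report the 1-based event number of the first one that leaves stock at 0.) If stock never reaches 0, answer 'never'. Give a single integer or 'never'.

Answer: 11

Derivation:
Processing events:
Start: stock = 15
  Event 1 (restock 32): 15 + 32 = 47
  Event 2 (sale 25): sell min(25,47)=25. stock: 47 - 25 = 22. total_sold = 25
  Event 3 (return 3): 22 + 3 = 25
  Event 4 (sale 13): sell min(13,25)=13. stock: 25 - 13 = 12. total_sold = 38
  Event 5 (adjust -4): 12 + -4 = 8
  Event 6 (restock 34): 8 + 34 = 42
  Event 7 (sale 19): sell min(19,42)=19. stock: 42 - 19 = 23. total_sold = 57
  Event 8 (sale 15): sell min(15,23)=15. stock: 23 - 15 = 8. total_sold = 72
  Event 9 (restock 18): 8 + 18 = 26
  Event 10 (sale 18): sell min(18,26)=18. stock: 26 - 18 = 8. total_sold = 90
  Event 11 (sale 16): sell min(16,8)=8. stock: 8 - 8 = 0. total_sold = 98
  Event 12 (sale 7): sell min(7,0)=0. stock: 0 - 0 = 0. total_sold = 98
  Event 13 (return 1): 0 + 1 = 1
Final: stock = 1, total_sold = 98

First zero at event 11.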